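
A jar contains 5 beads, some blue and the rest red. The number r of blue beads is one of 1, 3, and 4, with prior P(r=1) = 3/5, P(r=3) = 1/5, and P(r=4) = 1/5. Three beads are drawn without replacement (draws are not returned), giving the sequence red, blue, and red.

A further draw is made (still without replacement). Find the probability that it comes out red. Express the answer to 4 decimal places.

0.8571

Compute the likelihood of the observed sequence for each case: P(data | r = 1) = (4/5)(1/4)(3/3) = 1/5; P(data | r = 3) = (2/5)(3/4)(1/3) = 1/10; P(data | r = 4) = (1/5)(4/4)(0/3) = 0.
The prior-weighted likelihoods are 3/5 · 1/5 = 3/25, 1/5 · 1/10 = 1/50, 1/5 · 0 = 0; these sum to 7/50.
The posterior is then P(r = 1 | data) = 6/7, P(r = 3 | data) = 1/7, P(r = 4 | data) = 0.
The predictive probability is P(red next | data) = (1)(6/7) + (0)(1/7) = 6/7.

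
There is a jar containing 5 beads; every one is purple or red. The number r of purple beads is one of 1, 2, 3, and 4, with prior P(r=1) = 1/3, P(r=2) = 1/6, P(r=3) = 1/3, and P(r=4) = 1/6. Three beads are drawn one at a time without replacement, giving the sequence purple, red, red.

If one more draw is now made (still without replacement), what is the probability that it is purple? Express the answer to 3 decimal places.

0.375

The likelihood of the observed sequence under each hypothesis: P(data | r = 1) = (1/5)(4/4)(3/3) = 1/5; P(data | r = 2) = (2/5)(3/4)(2/3) = 1/5; P(data | r = 3) = (3/5)(2/4)(1/3) = 1/10; P(data | r = 4) = (4/5)(1/4)(0/3) = 0.
Weighting by the prior gives 1/3 · 1/5 = 1/15, 1/6 · 1/5 = 1/30, 1/3 · 1/10 = 1/30, 1/6 · 0 = 0; summing to 2/15.
Dividing through by the total gives posterior P(r = 1 | data) = 1/2, P(r = 2 | data) = 1/4, P(r = 3 | data) = 1/4, P(r = 4 | data) = 0.
The predictive probability is P(purple next | data) = (0)(1/2) + (1/2)(1/4) + (1)(1/4) = 3/8.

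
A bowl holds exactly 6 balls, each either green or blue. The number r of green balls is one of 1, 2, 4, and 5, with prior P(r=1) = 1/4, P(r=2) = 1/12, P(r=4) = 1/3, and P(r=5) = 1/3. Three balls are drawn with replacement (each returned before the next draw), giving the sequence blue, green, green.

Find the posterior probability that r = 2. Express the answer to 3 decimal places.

0.062

The likelihood of the observed sequence under each hypothesis: P(data | r = 1) = (5/6)(1/6)(1/6) = 0.023148; P(data | r = 2) = (4/6)(2/6)(2/6) = 0.074074; P(data | r = 4) = (2/6)(4/6)(4/6) = 0.14815; P(data | r = 5) = (1/6)(5/6)(5/6) = 0.11574.
The prior-weighted likelihoods are 1/4 · 0.023148 = 0.005787, 1/12 · 0.074074 = 0.0061728, 1/3 · 0.14815 = 0.049383, 1/3 · 0.11574 = 0.03858; summing to 0.099923.
Therefore the posterior P(r = 2 | data) = (0.0061728) / (0.099923) = 0.061776.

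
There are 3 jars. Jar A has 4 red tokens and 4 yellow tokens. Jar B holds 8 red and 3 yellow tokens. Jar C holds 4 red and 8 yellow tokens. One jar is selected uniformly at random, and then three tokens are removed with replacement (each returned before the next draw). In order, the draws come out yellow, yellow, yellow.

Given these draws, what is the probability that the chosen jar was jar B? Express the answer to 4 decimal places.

The likelihood of the observed sequence under each hypothesis: P(data | jar A) = (4/8)(4/8)(4/8) = 0.125; P(data | jar B) = (3/11)(3/11)(3/11) = 0.020285; P(data | jar C) = (8/12)(8/12)(8/12) = 0.2963.
Weighting by the prior gives 1/3 · 0.125 = 0.041667, 1/3 · 0.020285 = 0.0067618, 1/3 · 0.2963 = 0.098765; with total 0.14719.
Hence P(jar B | data) = (0.0067618) / (0.14719) = 0.045938.

0.0459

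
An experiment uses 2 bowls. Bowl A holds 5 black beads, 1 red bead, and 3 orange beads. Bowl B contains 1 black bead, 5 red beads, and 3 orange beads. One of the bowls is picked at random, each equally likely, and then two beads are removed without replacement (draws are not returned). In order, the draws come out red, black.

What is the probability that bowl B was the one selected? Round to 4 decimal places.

Compute the likelihood of the observed sequence for each case: P(data | bowl A) = (1/9)(5/8) = 5/72; P(data | bowl B) = (5/9)(1/8) = 5/72.
Weighting by the prior gives 1/2 · 5/72 = 5/144, 1/2 · 5/72 = 5/144; with total 5/72.
Hence P(bowl B | data) = (5/144) / (5/72) = 1/2.

0.5000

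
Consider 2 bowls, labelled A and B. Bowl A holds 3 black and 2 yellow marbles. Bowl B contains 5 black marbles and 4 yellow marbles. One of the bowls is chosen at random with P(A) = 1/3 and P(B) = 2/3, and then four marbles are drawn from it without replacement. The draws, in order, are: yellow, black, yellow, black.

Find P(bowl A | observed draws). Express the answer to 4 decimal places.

0.3865

Under each hypothesis, the probability of the observed sequence is: P(data | bowl A) = (2/5)(3/4)(1/3)(2/2) = 0.1; P(data | bowl B) = (4/9)(5/8)(3/7)(4/6) = 0.079365.
The prior-weighted likelihoods are 1/3 · 0.1 = 0.033333, 2/3 · 0.079365 = 0.05291; with total 0.086243.
By Bayes' rule, P(bowl A | data) = (0.033333) / (0.086243) = 0.3865.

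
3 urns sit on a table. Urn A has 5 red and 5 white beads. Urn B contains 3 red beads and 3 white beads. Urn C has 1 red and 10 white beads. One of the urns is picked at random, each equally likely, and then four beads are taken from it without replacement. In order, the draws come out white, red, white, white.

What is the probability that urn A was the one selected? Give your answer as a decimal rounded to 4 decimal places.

0.2970

Under each hypothesis, the probability of the observed sequence is: P(data | urn A) = (5/10)(5/9)(4/8)(3/7) = 0.059524; P(data | urn B) = (3/6)(3/5)(2/4)(1/3) = 0.05; P(data | urn C) = (10/11)(1/10)(9/9)(8/8) = 0.090909.
Multiplying each by its prior: 1/3 · 0.059524 = 0.019841, 1/3 · 0.05 = 0.016667, 1/3 · 0.090909 = 0.030303; these sum to 0.066811.
Therefore the posterior P(urn A | data) = (0.019841) / (0.066811) = 0.29698.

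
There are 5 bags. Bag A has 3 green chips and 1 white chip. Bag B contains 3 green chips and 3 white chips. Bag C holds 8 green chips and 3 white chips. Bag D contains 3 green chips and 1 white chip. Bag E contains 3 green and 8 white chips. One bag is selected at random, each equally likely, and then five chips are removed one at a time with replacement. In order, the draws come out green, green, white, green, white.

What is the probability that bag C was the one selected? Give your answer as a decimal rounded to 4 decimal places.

0.2320

Under each hypothesis, the probability of the observed sequence is: P(data | bag A) = (3/4)(3/4)(1/4)(3/4)(1/4) = 0.026367; P(data | bag B) = (3/6)(3/6)(3/6)(3/6)(3/6) = 0.03125; P(data | bag C) = (8/11)(8/11)(3/11)(8/11)(3/11) = 0.028612; P(data | bag D) = (3/4)(3/4)(1/4)(3/4)(1/4) = 0.026367; P(data | bag E) = (3/11)(3/11)(8/11)(3/11)(8/11) = 0.01073.
The prior-weighted likelihoods are 1/5 · 0.026367 = 0.0052734, 1/5 · 0.03125 = 0.00625, 1/5 · 0.028612 = 0.0057224, 1/5 · 0.026367 = 0.0052734, 1/5 · 0.01073 = 0.0021459; these sum to 0.024665.
So P(bag C | data) = (0.0057224) / (0.024665) = 0.232.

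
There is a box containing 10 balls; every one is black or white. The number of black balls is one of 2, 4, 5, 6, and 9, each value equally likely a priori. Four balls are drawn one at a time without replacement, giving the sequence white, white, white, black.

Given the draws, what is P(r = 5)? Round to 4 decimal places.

The likelihood of the observed sequence under each hypothesis: P(data | r = 2) = (8/10)(7/9)(6/8)(2/7) = 2/15; P(data | r = 4) = (6/10)(5/9)(4/8)(4/7) = 2/21; P(data | r = 5) = (5/10)(4/9)(3/8)(5/7) = 5/84; P(data | r = 6) = (4/10)(3/9)(2/8)(6/7) = 1/35; P(data | r = 9) = (1/10)(0/9) = 0.
The prior-weighted likelihoods are 1/5 · 2/15 = 2/75, 1/5 · 2/21 = 2/105, 1/5 · 5/84 = 1/84, 1/5 · 1/35 = 1/175, 1/5 · 0 = 0; these sum to 19/300.
By Bayes' rule, P(r = 5 | data) = (1/84) / (19/300) = 25/133.

0.1880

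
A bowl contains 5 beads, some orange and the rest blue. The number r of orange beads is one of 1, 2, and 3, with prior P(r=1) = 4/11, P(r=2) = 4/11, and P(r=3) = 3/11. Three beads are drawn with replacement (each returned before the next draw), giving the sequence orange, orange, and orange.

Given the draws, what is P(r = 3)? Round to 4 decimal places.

Under each hypothesis, the probability of the observed sequence is: P(data | r = 1) = (1/5)(1/5)(1/5) = 0.008; P(data | r = 2) = (2/5)(2/5)(2/5) = 0.064; P(data | r = 3) = (3/5)(3/5)(3/5) = 0.216.
Weighting by the prior gives 4/11 · 0.008 = 0.0029091, 4/11 · 0.064 = 0.023273, 3/11 · 0.216 = 0.058909; these sum to 0.085091.
Hence P(r = 3 | data) = (0.058909) / (0.085091) = 0.69231.

0.6923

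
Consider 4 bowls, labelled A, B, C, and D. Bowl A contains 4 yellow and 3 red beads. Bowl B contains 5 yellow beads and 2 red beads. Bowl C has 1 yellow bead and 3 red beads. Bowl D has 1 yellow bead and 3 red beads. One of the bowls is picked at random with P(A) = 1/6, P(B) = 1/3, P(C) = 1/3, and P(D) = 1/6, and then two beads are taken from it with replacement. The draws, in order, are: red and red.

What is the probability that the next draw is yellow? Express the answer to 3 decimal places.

Compute the likelihood of the observed sequence for each case: P(data | bowl A) = (3/7)(3/7) = 0.18367; P(data | bowl B) = (2/7)(2/7) = 0.081633; P(data | bowl C) = (3/4)(3/4) = 0.5625; P(data | bowl D) = (3/4)(3/4) = 0.5625.
Multiplying each by its prior: 1/6 · 0.18367 = 0.030612, 1/3 · 0.081633 = 0.027211, 1/3 · 0.5625 = 0.1875, 1/6 · 0.5625 = 0.09375; summing to 0.33907.
Dividing through by the total gives posterior P(bowl A | data) = 0.090282, P(bowl B | data) = 0.080251, P(bowl C | data) = 0.55298, P(bowl D | data) = 0.27649.
Averaging over the posterior, P(yellow next | data) = (4/7)(0.090282) + (5/7)(0.080251) + (1/4)(0.55298) + (1/4)(0.27649) = 0.31628.

0.316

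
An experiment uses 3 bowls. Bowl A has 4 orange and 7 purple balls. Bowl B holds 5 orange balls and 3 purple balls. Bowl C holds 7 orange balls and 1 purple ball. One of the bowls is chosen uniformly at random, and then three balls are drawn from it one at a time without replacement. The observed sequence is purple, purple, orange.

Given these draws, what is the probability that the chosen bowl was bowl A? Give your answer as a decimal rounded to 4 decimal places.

0.6552

Compute the likelihood of the observed sequence for each case: P(data | bowl A) = (7/11)(6/10)(4/9) = 0.1697; P(data | bowl B) = (3/8)(2/7)(5/6) = 0.089286; P(data | bowl C) = (1/8)(0/7) = 0.
Multiplying each by its prior: 1/3 · 0.1697 = 0.056566, 1/3 · 0.089286 = 0.029762, 1/3 · 0 = 0; with total 0.086328.
By Bayes' rule, P(bowl A | data) = (0.056566) / (0.086328) = 0.65524.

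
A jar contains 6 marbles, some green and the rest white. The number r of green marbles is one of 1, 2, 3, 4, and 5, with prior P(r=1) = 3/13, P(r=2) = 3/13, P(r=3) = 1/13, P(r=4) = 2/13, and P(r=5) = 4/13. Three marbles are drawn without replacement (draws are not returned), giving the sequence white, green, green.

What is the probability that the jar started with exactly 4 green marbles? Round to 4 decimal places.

Under each hypothesis, the probability of the observed sequence is: P(data | r = 1) = (5/6)(1/5)(0/4) = 0; P(data | r = 2) = (4/6)(2/5)(1/4) = 1/15; P(data | r = 3) = (3/6)(3/5)(2/4) = 3/20; P(data | r = 4) = (2/6)(4/5)(3/4) = 1/5; P(data | r = 5) = (1/6)(5/5)(4/4) = 1/6.
Multiplying each by its prior: 3/13 · 0 = 0, 3/13 · 1/15 = 1/65, 1/13 · 3/20 = 3/260, 2/13 · 1/5 = 2/65, 4/13 · 1/6 = 2/39; these sum to 17/156.
So P(r = 4 | data) = (2/65) / (17/156) = 24/85.

0.2824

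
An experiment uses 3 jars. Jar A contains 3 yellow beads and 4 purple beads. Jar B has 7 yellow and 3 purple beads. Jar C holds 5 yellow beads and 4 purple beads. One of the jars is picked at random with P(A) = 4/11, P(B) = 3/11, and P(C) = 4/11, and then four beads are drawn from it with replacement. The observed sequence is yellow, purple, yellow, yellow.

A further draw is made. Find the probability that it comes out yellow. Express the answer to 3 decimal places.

Under each hypothesis, the probability of the observed sequence is: P(data | jar A) = (3/7)(4/7)(3/7)(3/7) = 0.044981; P(data | jar B) = (7/10)(3/10)(7/10)(7/10) = 0.1029; P(data | jar C) = (5/9)(4/9)(5/9)(5/9) = 0.076208.
The prior-weighted likelihoods are 4/11 · 0.044981 = 0.016357, 3/11 · 0.1029 = 0.028064, 4/11 · 0.076208 = 0.027712; summing to 0.072132.
Normalising, the posterior is P(jar A | data) = 0.22676, P(jar B | data) = 0.38906, P(jar C | data) = 0.38418.
The predictive probability is P(yellow next | data) = (3/7)(0.22676) + (7/10)(0.38906) + (5/9)(0.38418) = 0.58296.

0.583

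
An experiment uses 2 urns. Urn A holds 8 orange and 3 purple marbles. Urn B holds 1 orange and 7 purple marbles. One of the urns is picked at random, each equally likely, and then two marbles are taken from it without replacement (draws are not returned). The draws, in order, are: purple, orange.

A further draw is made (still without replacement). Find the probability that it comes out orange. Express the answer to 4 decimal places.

0.4945

Under each hypothesis, the probability of the observed sequence is: P(data | urn A) = (3/11)(8/10) = 12/55; P(data | urn B) = (7/8)(1/7) = 1/8.
The prior-weighted likelihoods are 1/2 · 12/55 = 6/55, 1/2 · 1/8 = 1/16; these sum to 151/880.
Dividing through by the total gives posterior P(urn A | data) = 96/151, P(urn B | data) = 55/151.
Averaging over the posterior, P(orange next | data) = (7/9)(96/151) + (0)(55/151) = 224/453.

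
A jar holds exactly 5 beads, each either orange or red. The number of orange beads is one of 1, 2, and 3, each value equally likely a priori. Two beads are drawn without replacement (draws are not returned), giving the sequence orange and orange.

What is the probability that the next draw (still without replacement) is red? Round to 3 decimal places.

The likelihood of the observed sequence under each hypothesis: P(data | r = 1) = (1/5)(0/4) = 0; P(data | r = 2) = (2/5)(1/4) = 1/10; P(data | r = 3) = (3/5)(2/4) = 3/10.
The prior-weighted likelihoods are 1/3 · 0 = 0, 1/3 · 1/10 = 1/30, 1/3 · 3/10 = 1/10; these sum to 2/15.
Dividing through by the total gives posterior P(r = 1 | data) = 0, P(r = 2 | data) = 1/4, P(r = 3 | data) = 3/4.
Averaging over the posterior, P(red next | data) = (1)(1/4) + (2/3)(3/4) = 3/4.

0.750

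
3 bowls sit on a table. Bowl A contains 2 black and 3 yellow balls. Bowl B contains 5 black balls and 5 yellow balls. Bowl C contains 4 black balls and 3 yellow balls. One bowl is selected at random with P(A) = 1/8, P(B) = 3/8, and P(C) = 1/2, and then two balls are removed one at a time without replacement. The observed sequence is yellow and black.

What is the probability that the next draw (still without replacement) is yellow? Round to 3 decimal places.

For each hypothesis, P(data | H) works out to: P(data | bowl A) = (3/5)(2/4) = 3/10; P(data | bowl B) = (5/10)(5/9) = 5/18; P(data | bowl C) = (3/7)(4/6) = 2/7.
Weighting by the prior gives 1/8 · 3/10 = 3/80, 3/8 · 5/18 = 5/48, 1/2 · 2/7 = 1/7; these sum to 239/840.
Dividing through by the total gives posterior P(bowl A | data) = 63/478, P(bowl B | data) = 175/478, P(bowl C | data) = 120/239.
The predictive probability is P(yellow next | data) = (2/3)(63/478) + (1/2)(175/478) + (2/5)(120/239) = 451/956.

0.472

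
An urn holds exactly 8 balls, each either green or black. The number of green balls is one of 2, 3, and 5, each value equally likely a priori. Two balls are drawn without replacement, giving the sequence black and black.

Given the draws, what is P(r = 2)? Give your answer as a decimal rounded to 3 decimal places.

0.536

For each hypothesis, P(data | H) works out to: P(data | r = 2) = (6/8)(5/7) = 15/28; P(data | r = 3) = (5/8)(4/7) = 5/14; P(data | r = 5) = (3/8)(2/7) = 3/28.
Weighting by the prior gives 1/3 · 15/28 = 5/28, 1/3 · 5/14 = 5/42, 1/3 · 3/28 = 1/28; summing to 1/3.
Therefore the posterior P(r = 2 | data) = (5/28) / (1/3) = 15/28.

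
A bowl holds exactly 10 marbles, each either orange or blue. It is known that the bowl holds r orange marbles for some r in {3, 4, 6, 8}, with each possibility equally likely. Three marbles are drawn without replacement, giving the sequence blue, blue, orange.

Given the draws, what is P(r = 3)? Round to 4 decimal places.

For each hypothesis, P(data | H) works out to: P(data | r = 3) = (7/10)(6/9)(3/8) = 0.175; P(data | r = 4) = (6/10)(5/9)(4/8) = 0.16667; P(data | r = 6) = (4/10)(3/9)(6/8) = 0.1; P(data | r = 8) = (2/10)(1/9)(8/8) = 0.022222.
The prior-weighted likelihoods are 1/4 · 0.175 = 0.04375, 1/4 · 0.16667 = 0.041667, 1/4 · 0.1 = 0.025, 1/4 · 0.022222 = 0.0055556; summing to 0.11597.
Hence P(r = 3 | data) = (0.04375) / (0.11597) = 0.37725.

0.3772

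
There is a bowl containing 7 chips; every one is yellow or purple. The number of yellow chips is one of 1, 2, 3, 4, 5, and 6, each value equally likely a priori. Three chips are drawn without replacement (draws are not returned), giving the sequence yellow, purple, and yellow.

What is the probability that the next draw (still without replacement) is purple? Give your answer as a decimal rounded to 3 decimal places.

0.400

Compute the likelihood of the observed sequence for each case: P(data | r = 1) = (1/7)(6/6)(0/5) = 0; P(data | r = 2) = (2/7)(5/6)(1/5) = 1/21; P(data | r = 3) = (3/7)(4/6)(2/5) = 4/35; P(data | r = 4) = (4/7)(3/6)(3/5) = 6/35; P(data | r = 5) = (5/7)(2/6)(4/5) = 4/21; P(data | r = 6) = (6/7)(1/6)(5/5) = 1/7.
The prior-weighted likelihoods are 1/6 · 0 = 0, 1/6 · 1/21 = 1/126, 1/6 · 4/35 = 2/105, 1/6 · 6/35 = 1/35, 1/6 · 4/21 = 2/63, 1/6 · 1/7 = 1/42; these sum to 1/9.
The posterior is then P(r = 1 | data) = 0, P(r = 2 | data) = 1/14, P(r = 3 | data) = 6/35, P(r = 4 | data) = 9/35, P(r = 5 | data) = 2/7, P(r = 6 | data) = 3/14.
Averaging over the posterior, P(purple next | data) = (1)(1/14) + (3/4)(6/35) + (1/2)(9/35) + (1/4)(2/7) + (0)(3/14) = 2/5.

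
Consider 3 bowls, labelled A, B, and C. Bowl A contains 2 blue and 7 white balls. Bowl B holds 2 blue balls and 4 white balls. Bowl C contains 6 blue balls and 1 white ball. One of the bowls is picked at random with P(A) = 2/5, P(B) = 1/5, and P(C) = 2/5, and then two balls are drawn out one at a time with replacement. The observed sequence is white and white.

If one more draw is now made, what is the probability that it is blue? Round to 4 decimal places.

For each hypothesis, P(data | H) works out to: P(data | bowl A) = (7/9)(7/9) = 0.60494; P(data | bowl B) = (4/6)(4/6) = 0.44444; P(data | bowl C) = (1/7)(1/7) = 0.020408.
The prior-weighted likelihoods are 2/5 · 0.60494 = 0.24198, 1/5 · 0.44444 = 0.088889, 2/5 · 0.020408 = 0.0081633; summing to 0.33903.
Normalising, the posterior is P(bowl A | data) = 0.71373, P(bowl B | data) = 0.26219, P(bowl C | data) = 0.024078.
So P(blue next | data) = Σ P(blue next | H) P(H | data) = (2/9)(0.71373) + (1/3)(0.26219) + (6/7)(0.024078) = 0.26664.

0.2666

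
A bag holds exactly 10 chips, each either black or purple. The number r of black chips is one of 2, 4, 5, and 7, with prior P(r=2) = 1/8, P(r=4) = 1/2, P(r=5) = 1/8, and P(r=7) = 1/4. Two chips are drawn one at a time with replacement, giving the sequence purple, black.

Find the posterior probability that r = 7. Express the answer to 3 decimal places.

Under each hypothesis, the probability of the observed sequence is: P(data | r = 2) = (8/10)(2/10) = 4/25; P(data | r = 4) = (6/10)(4/10) = 6/25; P(data | r = 5) = (5/10)(5/10) = 1/4; P(data | r = 7) = (3/10)(7/10) = 21/100.
Weighting by the prior gives 1/8 · 4/25 = 1/50, 1/2 · 6/25 = 3/25, 1/8 · 1/4 = 1/32, 1/4 · 21/100 = 21/400; with total 179/800.
Therefore the posterior P(r = 7 | data) = (21/400) / (179/800) = 42/179.

0.235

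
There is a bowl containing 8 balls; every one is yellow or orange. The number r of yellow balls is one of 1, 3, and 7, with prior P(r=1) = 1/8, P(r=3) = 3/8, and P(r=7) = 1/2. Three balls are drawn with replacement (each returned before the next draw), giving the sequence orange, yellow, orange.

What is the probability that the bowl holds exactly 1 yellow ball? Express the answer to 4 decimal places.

Compute the likelihood of the observed sequence for each case: P(data | r = 1) = (7/8)(1/8)(7/8) = 0.095703; P(data | r = 3) = (5/8)(3/8)(5/8) = 0.14648; P(data | r = 7) = (1/8)(7/8)(1/8) = 0.013672.
The prior-weighted likelihoods are 1/8 · 0.095703 = 0.011963, 3/8 · 0.14648 = 0.054932, 1/2 · 0.013672 = 0.0068359; these sum to 0.07373.
So P(r = 1 | data) = (0.011963) / (0.07373) = 0.16225.

0.1623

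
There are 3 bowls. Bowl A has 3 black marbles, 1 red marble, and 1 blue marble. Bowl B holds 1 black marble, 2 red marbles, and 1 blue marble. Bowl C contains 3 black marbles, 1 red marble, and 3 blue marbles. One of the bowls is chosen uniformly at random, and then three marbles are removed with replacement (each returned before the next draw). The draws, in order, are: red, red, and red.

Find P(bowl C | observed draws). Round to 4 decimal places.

The likelihood of the observed sequence under each hypothesis: P(data | bowl A) = (1/5)(1/5)(1/5) = 0.008; P(data | bowl B) = (2/4)(2/4)(2/4) = 0.125; P(data | bowl C) = (1/7)(1/7)(1/7) = 0.0029155.
Weighting by the prior gives 1/3 · 0.008 = 0.0026667, 1/3 · 0.125 = 0.041667, 1/3 · 0.0029155 = 0.00097182; with total 0.045305.
Therefore the posterior P(bowl C | data) = (0.00097182) / (0.045305) = 0.02145.

0.0215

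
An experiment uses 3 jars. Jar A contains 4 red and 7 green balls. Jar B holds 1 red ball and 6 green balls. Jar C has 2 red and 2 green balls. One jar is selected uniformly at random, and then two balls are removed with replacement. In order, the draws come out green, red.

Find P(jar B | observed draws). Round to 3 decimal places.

0.203

The likelihood of the observed sequence under each hypothesis: P(data | jar A) = (7/11)(4/11) = 0.2314; P(data | jar B) = (6/7)(1/7) = 0.12245; P(data | jar C) = (2/4)(2/4) = 0.25.
Weighting by the prior gives 1/3 · 0.2314 = 0.077135, 1/3 · 0.12245 = 0.040816, 1/3 · 0.25 = 0.083333; with total 0.20128.
By Bayes' rule, P(jar B | data) = (0.040816) / (0.20128) = 0.20278.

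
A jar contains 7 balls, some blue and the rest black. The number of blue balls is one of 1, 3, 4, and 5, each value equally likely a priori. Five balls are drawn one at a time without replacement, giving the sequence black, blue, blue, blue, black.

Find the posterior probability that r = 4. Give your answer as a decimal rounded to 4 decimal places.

The likelihood of the observed sequence under each hypothesis: P(data | r = 1) = (6/7)(1/6)(0/5) = 0; P(data | r = 3) = (4/7)(3/6)(2/5)(1/4)(3/3) = 1/35; P(data | r = 4) = (3/7)(4/6)(3/5)(2/4)(2/3) = 2/35; P(data | r = 5) = (2/7)(5/6)(4/5)(3/4)(1/3) = 1/21.
The prior-weighted likelihoods are 1/4 · 0 = 0, 1/4 · 1/35 = 1/140, 1/4 · 2/35 = 1/70, 1/4 · 1/21 = 1/84; with total 1/30.
By Bayes' rule, P(r = 4 | data) = (1/70) / (1/30) = 3/7.

0.4286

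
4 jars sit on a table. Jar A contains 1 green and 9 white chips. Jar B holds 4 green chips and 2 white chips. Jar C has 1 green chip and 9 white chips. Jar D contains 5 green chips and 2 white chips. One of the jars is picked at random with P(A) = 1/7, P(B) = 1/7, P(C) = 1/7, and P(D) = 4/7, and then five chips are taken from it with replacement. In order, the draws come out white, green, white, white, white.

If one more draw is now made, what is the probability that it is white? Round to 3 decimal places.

0.797

Compute the likelihood of the observed sequence for each case: P(data | jar A) = (9/10)(1/10)(9/10)(9/10)(9/10) = 0.06561; P(data | jar B) = (2/6)(4/6)(2/6)(2/6)(2/6) = 0.0082305; P(data | jar C) = (9/10)(1/10)(9/10)(9/10)(9/10) = 0.06561; P(data | jar D) = (2/7)(5/7)(2/7)(2/7)(2/7) = 0.0047599.
Multiplying each by its prior: 1/7 · 0.06561 = 0.0093729, 1/7 · 0.0082305 = 0.0011758, 1/7 · 0.06561 = 0.0093729, 4/7 · 0.0047599 = 0.00272; summing to 0.022641.
Normalising, the posterior is P(jar A | data) = 0.41397, P(jar B | data) = 0.05193, P(jar C | data) = 0.41397, P(jar D | data) = 0.12013.
The predictive probability is P(white next | data) = (9/10)(0.41397) + (1/3)(0.05193) + (9/10)(0.41397) + (2/7)(0.12013) = 0.79678.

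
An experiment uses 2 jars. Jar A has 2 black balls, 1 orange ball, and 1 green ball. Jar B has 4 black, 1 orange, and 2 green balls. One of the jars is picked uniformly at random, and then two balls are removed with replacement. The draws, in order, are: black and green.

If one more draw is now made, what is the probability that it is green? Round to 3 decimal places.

The likelihood of the observed sequence under each hypothesis: P(data | jar A) = (2/4)(1/4) = 1/8; P(data | jar B) = (4/7)(2/7) = 8/49.
Multiplying each by its prior: 1/2 · 1/8 = 1/16, 1/2 · 8/49 = 4/49; summing to 113/784.
Normalising, the posterior is P(jar A | data) = 0.43363, P(jar B | data) = 0.56637.
So P(green next | data) = Σ P(green next | H) P(H | data) = (1/4)(0.43363) + (2/7)(0.56637) = 0.27023.

0.270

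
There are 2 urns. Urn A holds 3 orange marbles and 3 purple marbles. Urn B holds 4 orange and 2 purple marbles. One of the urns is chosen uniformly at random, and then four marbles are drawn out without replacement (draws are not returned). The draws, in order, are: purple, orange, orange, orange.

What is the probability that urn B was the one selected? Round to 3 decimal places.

0.727

Under each hypothesis, the probability of the observed sequence is: P(data | urn A) = (3/6)(3/5)(2/4)(1/3) = 1/20; P(data | urn B) = (2/6)(4/5)(3/4)(2/3) = 2/15.
The prior-weighted likelihoods are 1/2 · 1/20 = 1/40, 1/2 · 2/15 = 1/15; with total 11/120.
Hence P(urn B | data) = (1/15) / (11/120) = 8/11.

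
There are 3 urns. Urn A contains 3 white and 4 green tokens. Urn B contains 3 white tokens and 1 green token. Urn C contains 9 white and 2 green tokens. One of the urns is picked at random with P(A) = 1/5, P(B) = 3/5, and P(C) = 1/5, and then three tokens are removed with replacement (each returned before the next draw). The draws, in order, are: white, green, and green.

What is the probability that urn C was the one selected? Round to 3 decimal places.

The likelihood of the observed sequence under each hypothesis: P(data | urn A) = (3/7)(4/7)(4/7) = 0.13994; P(data | urn B) = (3/4)(1/4)(1/4) = 0.046875; P(data | urn C) = (9/11)(2/11)(2/11) = 0.027047.
The prior-weighted likelihoods are 1/5 · 0.13994 = 0.027988, 3/5 · 0.046875 = 0.028125, 1/5 · 0.027047 = 0.0054095; these sum to 0.061523.
By Bayes' rule, P(urn C | data) = (0.0054095) / (0.061523) = 0.087926.

0.088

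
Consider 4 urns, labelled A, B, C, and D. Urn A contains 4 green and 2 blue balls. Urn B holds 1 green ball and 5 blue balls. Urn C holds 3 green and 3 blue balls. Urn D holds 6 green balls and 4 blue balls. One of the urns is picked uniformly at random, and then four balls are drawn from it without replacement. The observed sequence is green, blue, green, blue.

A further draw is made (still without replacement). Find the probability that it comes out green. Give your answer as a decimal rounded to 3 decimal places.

0.690

For each hypothesis, P(data | H) works out to: P(data | urn A) = (4/6)(2/5)(3/4)(1/3) = 1/15; P(data | urn B) = (1/6)(5/5)(0/4) = 0; P(data | urn C) = (3/6)(3/5)(2/4)(2/3) = 1/10; P(data | urn D) = (6/10)(4/9)(5/8)(3/7) = 1/14.
The prior-weighted likelihoods are 1/4 · 1/15 = 1/60, 1/4 · 0 = 0, 1/4 · 1/10 = 1/40, 1/4 · 1/14 = 1/56; these sum to 5/84.
Normalising, the posterior is P(urn A | data) = 7/25, P(urn B | data) = 0, P(urn C | data) = 21/50, P(urn D | data) = 3/10.
The predictive probability is P(green next | data) = (1)(7/25) + (1/2)(21/50) + (2/3)(3/10) = 69/100.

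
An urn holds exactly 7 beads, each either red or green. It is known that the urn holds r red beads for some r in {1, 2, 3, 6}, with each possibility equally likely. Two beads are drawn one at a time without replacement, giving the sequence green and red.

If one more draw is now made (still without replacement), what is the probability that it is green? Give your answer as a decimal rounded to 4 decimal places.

0.6235

For each hypothesis, P(data | H) works out to: P(data | r = 1) = (6/7)(1/6) = 1/7; P(data | r = 2) = (5/7)(2/6) = 5/21; P(data | r = 3) = (4/7)(3/6) = 2/7; P(data | r = 6) = (1/7)(6/6) = 1/7.
The prior-weighted likelihoods are 1/4 · 1/7 = 1/28, 1/4 · 5/21 = 5/84, 1/4 · 2/7 = 1/14, 1/4 · 1/7 = 1/28; with total 17/84.
Dividing through by the total gives posterior P(r = 1 | data) = 3/17, P(r = 2 | data) = 5/17, P(r = 3 | data) = 6/17, P(r = 6 | data) = 3/17.
Averaging over the posterior, P(green next | data) = (1)(3/17) + (4/5)(5/17) + (3/5)(6/17) + (0)(3/17) = 53/85.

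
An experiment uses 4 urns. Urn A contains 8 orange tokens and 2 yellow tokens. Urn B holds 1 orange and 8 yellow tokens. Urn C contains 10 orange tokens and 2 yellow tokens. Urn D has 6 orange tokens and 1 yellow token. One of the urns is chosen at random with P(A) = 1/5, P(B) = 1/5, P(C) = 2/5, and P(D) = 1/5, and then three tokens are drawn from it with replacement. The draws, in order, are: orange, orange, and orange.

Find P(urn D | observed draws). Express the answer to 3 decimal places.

0.274

Compute the likelihood of the observed sequence for each case: P(data | urn A) = (8/10)(8/10)(8/10) = 0.512; P(data | urn B) = (1/9)(1/9)(1/9) = 0.0013717; P(data | urn C) = (10/12)(10/12)(10/12) = 0.5787; P(data | urn D) = (6/7)(6/7)(6/7) = 0.62974.
Multiplying each by its prior: 1/5 · 0.512 = 0.1024, 1/5 · 0.0013717 = 0.00027435, 2/5 · 0.5787 = 0.23148, 1/5 · 0.62974 = 0.12595; these sum to 0.4601.
Therefore the posterior P(urn D | data) = (0.12595) / (0.4601) = 0.27374.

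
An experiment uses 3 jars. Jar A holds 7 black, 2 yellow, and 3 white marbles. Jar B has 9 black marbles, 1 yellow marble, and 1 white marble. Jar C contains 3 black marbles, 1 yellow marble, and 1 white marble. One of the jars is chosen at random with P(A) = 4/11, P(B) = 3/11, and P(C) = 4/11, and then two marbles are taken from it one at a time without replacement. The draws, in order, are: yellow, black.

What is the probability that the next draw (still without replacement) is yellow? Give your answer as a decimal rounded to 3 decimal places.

Under each hypothesis, the probability of the observed sequence is: P(data | jar A) = (2/12)(7/11) = 0.10606; P(data | jar B) = (1/11)(9/10) = 0.081818; P(data | jar C) = (1/5)(3/4) = 0.15.
The prior-weighted likelihoods are 4/11 · 0.10606 = 0.038567, 3/11 · 0.081818 = 0.022314, 4/11 · 0.15 = 0.054545; with total 0.11543.
Normalising, the posterior is P(jar A | data) = 0.33413, P(jar B | data) = 0.19332, P(jar C | data) = 0.47255.
The predictive probability is P(yellow next | data) = (1/10)(0.33413) + (0)(0.19332) + (0)(0.47255) = 0.033413.

0.033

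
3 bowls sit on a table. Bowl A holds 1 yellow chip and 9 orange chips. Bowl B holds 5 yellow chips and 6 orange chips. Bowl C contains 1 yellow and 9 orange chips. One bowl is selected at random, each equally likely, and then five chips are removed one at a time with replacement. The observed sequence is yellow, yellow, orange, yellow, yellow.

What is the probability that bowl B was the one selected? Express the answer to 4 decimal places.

0.9923

Under each hypothesis, the probability of the observed sequence is: P(data | bowl A) = (1/10)(1/10)(9/10)(1/10)(1/10) = 9e-05; P(data | bowl B) = (5/11)(5/11)(6/11)(5/11)(5/11) = 0.023285; P(data | bowl C) = (1/10)(1/10)(9/10)(1/10)(1/10) = 9e-05.
Weighting by the prior gives 1/3 · 9e-05 = 3e-05, 1/3 · 0.023285 = 0.0077615, 1/3 · 9e-05 = 3e-05; these sum to 0.0078215.
By Bayes' rule, P(bowl B | data) = (0.0077615) / (0.0078215) = 0.99233.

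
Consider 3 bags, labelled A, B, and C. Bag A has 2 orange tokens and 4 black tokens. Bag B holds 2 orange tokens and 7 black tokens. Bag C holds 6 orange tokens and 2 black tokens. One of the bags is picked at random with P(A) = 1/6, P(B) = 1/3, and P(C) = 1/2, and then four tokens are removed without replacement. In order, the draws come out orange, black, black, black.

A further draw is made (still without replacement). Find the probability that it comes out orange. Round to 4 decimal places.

0.2973

The likelihood of the observed sequence under each hypothesis: P(data | bag A) = (2/6)(4/5)(3/4)(2/3) = 2/15; P(data | bag B) = (2/9)(7/8)(6/7)(5/6) = 5/36; P(data | bag C) = (6/8)(2/7)(1/6)(0/5) = 0.
The prior-weighted likelihoods are 1/6 · 2/15 = 1/45, 1/3 · 5/36 = 5/108, 1/2 · 0 = 0; summing to 37/540.
Normalising, the posterior is P(bag A | data) = 12/37, P(bag B | data) = 25/37, P(bag C | data) = 0.
Averaging over the posterior, P(orange next | data) = (1/2)(12/37) + (1/5)(25/37) = 11/37.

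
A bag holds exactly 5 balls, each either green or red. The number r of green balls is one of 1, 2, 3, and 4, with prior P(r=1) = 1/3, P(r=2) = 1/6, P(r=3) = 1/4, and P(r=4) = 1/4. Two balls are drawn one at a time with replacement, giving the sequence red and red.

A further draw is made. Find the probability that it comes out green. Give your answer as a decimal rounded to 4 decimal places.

The likelihood of the observed sequence under each hypothesis: P(data | r = 1) = (4/5)(4/5) = 16/25; P(data | r = 2) = (3/5)(3/5) = 9/25; P(data | r = 3) = (2/5)(2/5) = 4/25; P(data | r = 4) = (1/5)(1/5) = 1/25.
The prior-weighted likelihoods are 1/3 · 16/25 = 16/75, 1/6 · 9/25 = 3/50, 1/4 · 4/25 = 1/25, 1/4 · 1/25 = 1/100; summing to 97/300.
Normalising, the posterior is P(r = 1 | data) = 64/97, P(r = 2 | data) = 18/97, P(r = 3 | data) = 12/97, P(r = 4 | data) = 3/97.
Averaging over the posterior, P(green next | data) = (1/5)(64/97) + (2/5)(18/97) + (3/5)(12/97) + (4/5)(3/97) = 148/485.

0.3052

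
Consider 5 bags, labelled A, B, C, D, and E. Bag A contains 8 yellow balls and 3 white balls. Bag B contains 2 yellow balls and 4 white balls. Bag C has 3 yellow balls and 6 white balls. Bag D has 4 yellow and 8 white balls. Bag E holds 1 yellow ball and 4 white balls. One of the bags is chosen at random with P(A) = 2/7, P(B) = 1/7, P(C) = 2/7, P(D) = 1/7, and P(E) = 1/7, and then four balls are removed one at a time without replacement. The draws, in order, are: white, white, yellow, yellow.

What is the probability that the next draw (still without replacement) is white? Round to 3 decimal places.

For each hypothesis, P(data | H) works out to: P(data | bag A) = (3/11)(2/10)(8/9)(7/8) = 0.042424; P(data | bag B) = (4/6)(3/5)(2/4)(1/3) = 0.066667; P(data | bag C) = (6/9)(5/8)(3/7)(2/6) = 0.059524; P(data | bag D) = (8/12)(7/11)(4/10)(3/9) = 0.056566; P(data | bag E) = (4/5)(3/4)(1/3)(0/2) = 0.
Multiplying each by its prior: 2/7 · 0.042424 = 0.012121, 1/7 · 0.066667 = 0.0095238, 2/7 · 0.059524 = 0.017007, 1/7 · 0.056566 = 0.0080808, 1/7 · 0 = 0; these sum to 0.046733.
Normalising, the posterior is P(bag A | data) = 0.25937, P(bag B | data) = 0.20379, P(bag C | data) = 0.36392, P(bag D | data) = 0.17292, P(bag E | data) = 0.
So P(white next | data) = Σ P(white next | H) P(H | data) = (1/7)(0.25937) + (1)(0.20379) + (4/5)(0.36392) + (3/4)(0.17292) = 0.66167.

0.662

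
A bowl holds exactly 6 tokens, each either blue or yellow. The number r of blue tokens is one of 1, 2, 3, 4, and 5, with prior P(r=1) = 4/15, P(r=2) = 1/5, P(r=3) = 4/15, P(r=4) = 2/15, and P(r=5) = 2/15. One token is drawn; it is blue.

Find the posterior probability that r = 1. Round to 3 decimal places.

The likelihood of this draw under each hypothesis: P(data | r = 1) = (1/6) = 1/6; P(data | r = 2) = (2/6) = 1/3; P(data | r = 3) = (3/6) = 1/2; P(data | r = 4) = (4/6) = 2/3; P(data | r = 5) = (5/6) = 5/6.
Multiplying each by its prior: 4/15 · 1/6 = 2/45, 1/5 · 1/3 = 1/15, 4/15 · 1/2 = 2/15, 2/15 · 2/3 = 4/45, 2/15 · 5/6 = 1/9; with total 4/9.
Therefore the posterior P(r = 1 | data) = (2/45) / (4/9) = 1/10.

0.100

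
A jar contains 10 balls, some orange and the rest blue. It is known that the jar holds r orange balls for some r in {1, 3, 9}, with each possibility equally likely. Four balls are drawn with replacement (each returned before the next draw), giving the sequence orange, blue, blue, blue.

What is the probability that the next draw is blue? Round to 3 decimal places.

The likelihood of the observed sequence under each hypothesis: P(data | r = 1) = (1/10)(9/10)(9/10)(9/10) = 0.0729; P(data | r = 3) = (3/10)(7/10)(7/10)(7/10) = 0.1029; P(data | r = 9) = (9/10)(1/10)(1/10)(1/10) = 0.0009.
Weighting by the prior gives 1/3 · 0.0729 = 0.0243, 1/3 · 0.1029 = 0.0343, 1/3 · 0.0009 = 0.0003; summing to 0.0589.
Dividing through by the total gives posterior P(r = 1 | data) = 0.41256, P(r = 3 | data) = 0.58234, P(r = 9 | data) = 0.0050934.
Averaging over the posterior, P(blue next | data) = (9/10)(0.41256) + (7/10)(0.58234) + (1/10)(0.0050934) = 0.77946.

0.779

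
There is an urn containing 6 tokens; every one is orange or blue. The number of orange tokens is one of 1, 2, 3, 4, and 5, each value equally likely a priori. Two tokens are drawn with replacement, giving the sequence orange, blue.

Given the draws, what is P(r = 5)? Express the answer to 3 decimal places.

For each hypothesis, P(data | H) works out to: P(data | r = 1) = (1/6)(5/6) = 5/36; P(data | r = 2) = (2/6)(4/6) = 2/9; P(data | r = 3) = (3/6)(3/6) = 1/4; P(data | r = 4) = (4/6)(2/6) = 2/9; P(data | r = 5) = (5/6)(1/6) = 5/36.
The prior-weighted likelihoods are 1/5 · 5/36 = 1/36, 1/5 · 2/9 = 2/45, 1/5 · 1/4 = 1/20, 1/5 · 2/9 = 2/45, 1/5 · 5/36 = 1/36; summing to 7/36.
Therefore the posterior P(r = 5 | data) = (1/36) / (7/36) = 1/7.

0.143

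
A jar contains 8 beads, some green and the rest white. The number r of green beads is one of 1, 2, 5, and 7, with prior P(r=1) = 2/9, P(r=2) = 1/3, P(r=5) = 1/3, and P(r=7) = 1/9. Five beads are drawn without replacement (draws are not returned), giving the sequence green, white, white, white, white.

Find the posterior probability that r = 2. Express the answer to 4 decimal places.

Compute the likelihood of the observed sequence for each case: P(data | r = 1) = (1/8)(7/7)(6/6)(5/5)(4/4) = 1/8; P(data | r = 2) = (2/8)(6/7)(5/6)(4/5)(3/4) = 3/28; P(data | r = 5) = (5/8)(3/7)(2/6)(1/5)(0/4) = 0; P(data | r = 7) = (7/8)(1/7)(0/6) = 0.
The prior-weighted likelihoods are 2/9 · 1/8 = 1/36, 1/3 · 3/28 = 1/28, 1/3 · 0 = 0, 1/9 · 0 = 0; summing to 4/63.
So P(r = 2 | data) = (1/28) / (4/63) = 9/16.

0.5625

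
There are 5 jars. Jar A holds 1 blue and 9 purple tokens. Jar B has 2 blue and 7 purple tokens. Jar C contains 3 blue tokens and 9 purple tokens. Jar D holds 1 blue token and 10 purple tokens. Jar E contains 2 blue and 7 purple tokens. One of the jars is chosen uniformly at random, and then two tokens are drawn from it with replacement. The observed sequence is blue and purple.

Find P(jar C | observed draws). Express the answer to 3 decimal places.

For each hypothesis, P(data | H) works out to: P(data | jar A) = (1/10)(9/10) = 0.09; P(data | jar B) = (2/9)(7/9) = 0.17284; P(data | jar C) = (3/12)(9/12) = 0.1875; P(data | jar D) = (1/11)(10/11) = 0.082645; P(data | jar E) = (2/9)(7/9) = 0.17284.
Multiplying each by its prior: 1/5 · 0.09 = 0.018, 1/5 · 0.17284 = 0.034568, 1/5 · 0.1875 = 0.0375, 1/5 · 0.082645 = 0.016529, 1/5 · 0.17284 = 0.034568; with total 0.14116.
Therefore the posterior P(jar C | data) = (0.0375) / (0.14116) = 0.26565.

0.266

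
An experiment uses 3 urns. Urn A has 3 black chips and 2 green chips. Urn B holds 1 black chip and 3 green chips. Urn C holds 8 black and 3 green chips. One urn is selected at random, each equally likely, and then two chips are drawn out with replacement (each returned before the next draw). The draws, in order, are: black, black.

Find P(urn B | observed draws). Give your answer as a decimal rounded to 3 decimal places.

For each hypothesis, P(data | H) works out to: P(data | urn A) = (3/5)(3/5) = 0.36; P(data | urn B) = (1/4)(1/4) = 0.0625; P(data | urn C) = (8/11)(8/11) = 0.52893.
The prior-weighted likelihoods are 1/3 · 0.36 = 0.12, 1/3 · 0.0625 = 0.020833, 1/3 · 0.52893 = 0.17631; with total 0.31714.
So P(urn B | data) = (0.020833) / (0.31714) = 0.065691.

0.066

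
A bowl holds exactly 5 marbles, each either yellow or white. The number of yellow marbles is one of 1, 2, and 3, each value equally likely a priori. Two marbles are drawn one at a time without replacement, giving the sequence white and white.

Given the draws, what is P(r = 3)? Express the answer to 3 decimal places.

For each hypothesis, P(data | H) works out to: P(data | r = 1) = (4/5)(3/4) = 3/5; P(data | r = 2) = (3/5)(2/4) = 3/10; P(data | r = 3) = (2/5)(1/4) = 1/10.
Multiplying each by its prior: 1/3 · 3/5 = 1/5, 1/3 · 3/10 = 1/10, 1/3 · 1/10 = 1/30; these sum to 1/3.
So P(r = 3 | data) = (1/30) / (1/3) = 1/10.

0.100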